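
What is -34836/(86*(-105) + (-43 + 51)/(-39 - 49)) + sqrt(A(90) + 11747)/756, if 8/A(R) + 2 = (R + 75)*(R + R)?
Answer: 383196/99331 + sqrt(2590128992743)/11225844 ≈ 4.0011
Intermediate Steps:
A(R) = 8/(-2 + 2*R*(75 + R)) (A(R) = 8/(-2 + (R + 75)*(R + R)) = 8/(-2 + (75 + R)*(2*R)) = 8/(-2 + 2*R*(75 + R)))
-34836/(86*(-105) + (-43 + 51)/(-39 - 49)) + sqrt(A(90) + 11747)/756 = -34836/(86*(-105) + (-43 + 51)/(-39 - 49)) + sqrt(4/(-1 + 90**2 + 75*90) + 11747)/756 = -34836/(-9030 + 8/(-88)) + sqrt(4/(-1 + 8100 + 6750) + 11747)*(1/756) = -34836/(-9030 + 8*(-1/88)) + sqrt(4/14849 + 11747)*(1/756) = -34836/(-9030 - 1/11) + sqrt(4*(1/14849) + 11747)*(1/756) = -34836/(-99331/11) + sqrt(4/14849 + 11747)*(1/756) = -34836*(-11/99331) + sqrt(174431207/14849)*(1/756) = 383196/99331 + (sqrt(2590128992743)/14849)*(1/756) = 383196/99331 + sqrt(2590128992743)/11225844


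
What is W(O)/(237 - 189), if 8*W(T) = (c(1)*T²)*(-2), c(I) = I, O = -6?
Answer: -3/16 ≈ -0.18750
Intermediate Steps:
W(T) = -T²/4 (W(T) = ((1*T²)*(-2))/8 = (T²*(-2))/8 = (-2*T²)/8 = -T²/4)
W(O)/(237 - 189) = (-¼*(-6)²)/(237 - 189) = (-¼*36)/48 = (1/48)*(-9) = -3/16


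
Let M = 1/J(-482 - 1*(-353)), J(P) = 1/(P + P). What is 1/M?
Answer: -1/258 ≈ -0.0038760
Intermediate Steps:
J(P) = 1/(2*P)
M = -258 (M = 1/(1/(2*(-482 - 1*(-353)))) = 1/(1/(2*(-482 + 353))) = 1/((½)/(-129)) = 1/((½)*(-1/129)) = 1/(-1/258) = -258)
1/M = 1/(-258) = -1/258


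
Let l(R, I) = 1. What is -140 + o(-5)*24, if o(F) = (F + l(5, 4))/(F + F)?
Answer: -652/5 ≈ -130.40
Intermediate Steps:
o(F) = (1 + F)/(2*F) (o(F) = (F + 1)/(F + F) = (1 + F)/((2*F)) = (1 + F)*(1/(2*F)) = (1 + F)/(2*F))
-140 + o(-5)*24 = -140 + ((1/2)*(1 - 5)/(-5))*24 = -140 + ((1/2)*(-1/5)*(-4))*24 = -140 + (2/5)*24 = -140 + 48/5 = -652/5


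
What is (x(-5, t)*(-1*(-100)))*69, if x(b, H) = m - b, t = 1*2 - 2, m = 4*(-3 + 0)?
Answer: -48300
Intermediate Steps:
m = -12 (m = 4*(-3) = -12)
t = 0 (t = 2 - 2 = 0)
x(b, H) = -12 - b
(x(-5, t)*(-1*(-100)))*69 = ((-12 - 1*(-5))*(-1*(-100)))*69 = ((-12 + 5)*100)*69 = -7*100*69 = -700*69 = -48300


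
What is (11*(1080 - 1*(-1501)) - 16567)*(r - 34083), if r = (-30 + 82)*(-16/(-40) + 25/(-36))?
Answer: -18143029376/45 ≈ -4.0318e+8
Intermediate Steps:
r = -689/45 (r = 52*(-16*(-1/40) + 25*(-1/36)) = 52*(⅖ - 25/36) = 52*(-53/180) = -689/45 ≈ -15.311)
(11*(1080 - 1*(-1501)) - 16567)*(r - 34083) = (11*(1080 - 1*(-1501)) - 16567)*(-689/45 - 34083) = (11*(1080 + 1501) - 16567)*(-1534424/45) = (11*2581 - 16567)*(-1534424/45) = (28391 - 16567)*(-1534424/45) = 11824*(-1534424/45) = -18143029376/45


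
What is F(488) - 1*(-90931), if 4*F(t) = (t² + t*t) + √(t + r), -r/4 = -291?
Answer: 210003 + √413/2 ≈ 2.1001e+5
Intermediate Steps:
r = 1164 (r = -4*(-291) = 1164)
F(t) = t²/2 + √(1164 + t)/4 (F(t) = ((t² + t*t) + √(t + 1164))/4 = ((t² + t²) + √(1164 + t))/4 = (2*t² + √(1164 + t))/4 = (√(1164 + t) + 2*t²)/4 = t²/2 + √(1164 + t)/4)
F(488) - 1*(-90931) = ((½)*488² + √(1164 + 488)/4) - 1*(-90931) = ((½)*238144 + √1652/4) + 90931 = (119072 + (2*√413)/4) + 90931 = (119072 + √413/2) + 90931 = 210003 + √413/2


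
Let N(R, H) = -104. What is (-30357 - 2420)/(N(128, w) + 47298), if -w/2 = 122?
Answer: -32777/47194 ≈ -0.69452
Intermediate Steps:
w = -244 (w = -2*122 = -244)
(-30357 - 2420)/(N(128, w) + 47298) = (-30357 - 2420)/(-104 + 47298) = -32777/47194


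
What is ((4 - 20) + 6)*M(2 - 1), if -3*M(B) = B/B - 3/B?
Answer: -20/3 ≈ -6.6667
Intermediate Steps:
M(B) = -⅓ + 1/B (M(B) = -(B/B - 3/B)/3 = -(1 - 3/B)/3 = -⅓ + 1/B)
((4 - 20) + 6)*M(2 - 1) = ((4 - 20) + 6)*((3 - (2 - 1))/(3*(2 - 1))) = (-16 + 6)*((⅓)*(3 - 1*1)/1) = -10*(3 - 1)/3 = -10*2/3 = -10*⅔ = -20/3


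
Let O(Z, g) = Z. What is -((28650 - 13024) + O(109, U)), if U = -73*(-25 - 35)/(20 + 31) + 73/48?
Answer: -15735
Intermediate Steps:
U = 71321/816 (U = -73/(51/(-60)) + 73*(1/48) = -73/(51*(-1/60)) + 73/48 = -73/(-17/20) + 73/48 = -73*(-20/17) + 73/48 = 1460/17 + 73/48 = 71321/816 ≈ 87.403)
-((28650 - 13024) + O(109, U)) = -((28650 - 13024) + 109) = -(15626 + 109) = -1*15735 = -15735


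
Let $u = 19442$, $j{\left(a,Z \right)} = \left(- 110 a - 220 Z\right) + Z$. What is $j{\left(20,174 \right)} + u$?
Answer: $-20864$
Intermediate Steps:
$j{\left(a,Z \right)} = - 219 Z - 110 a$ ($j{\left(a,Z \right)} = \left(- 220 Z - 110 a\right) + Z = - 219 Z - 110 a$)
$j{\left(20,174 \right)} + u = \left(\left(-219\right) 174 - 2200\right) + 19442 = \left(-38106 - 2200\right) + 19442 = -40306 + 19442 = -20864$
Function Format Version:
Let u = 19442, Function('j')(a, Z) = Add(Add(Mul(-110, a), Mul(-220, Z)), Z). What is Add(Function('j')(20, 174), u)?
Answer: -20864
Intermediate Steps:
Function('j')(a, Z) = Add(Mul(-219, Z), Mul(-110, a)) (Function('j')(a, Z) = Add(Add(Mul(-220, Z), Mul(-110, a)), Z) = Add(Mul(-219, Z), Mul(-110, a)))
Add(Function('j')(20, 174), u) = Add(Add(Mul(-219, 174), Mul(-110, 20)), 19442) = Add(Add(-38106, -2200), 19442) = Add(-40306, 19442) = -20864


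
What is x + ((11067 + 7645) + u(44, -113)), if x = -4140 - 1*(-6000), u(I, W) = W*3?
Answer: 20233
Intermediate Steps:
u(I, W) = 3*W
x = 1860 (x = -4140 + 6000 = 1860)
x + ((11067 + 7645) + u(44, -113)) = 1860 + ((11067 + 7645) + 3*(-113)) = 1860 + (18712 - 339) = 1860 + 18373 = 20233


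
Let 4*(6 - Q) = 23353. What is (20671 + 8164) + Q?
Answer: 92011/4 ≈ 23003.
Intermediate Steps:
Q = -23329/4 (Q = 6 - 1/4*23353 = 6 - 23353/4 = -23329/4 ≈ -5832.3)
(20671 + 8164) + Q = (20671 + 8164) - 23329/4 = 28835 - 23329/4 = 92011/4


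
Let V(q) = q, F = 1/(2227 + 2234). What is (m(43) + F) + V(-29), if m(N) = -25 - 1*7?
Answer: -272120/4461 ≈ -61.000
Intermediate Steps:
m(N) = -32 (m(N) = -25 - 7 = -32)
F = 1/4461 ≈ 0.00022416
(m(43) + F) + V(-29) = (-32 + 1/4461) - 29 = -142751/4461 - 29 = -272120/4461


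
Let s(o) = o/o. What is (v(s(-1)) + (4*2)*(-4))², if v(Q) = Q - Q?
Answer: 1024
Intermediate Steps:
s(o) = 1
v(Q) = 0
(v(s(-1)) + (4*2)*(-4))² = (0 + (4*2)*(-4))² = (0 + 8*(-4))² = (0 - 32)² = (-32)² = 1024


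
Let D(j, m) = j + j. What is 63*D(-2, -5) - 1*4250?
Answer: -4502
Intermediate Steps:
D(j, m) = 2*j
63*D(-2, -5) - 1*4250 = 63*(2*(-2)) - 1*4250 = 63*(-4) - 4250 = -252 - 4250 = -4502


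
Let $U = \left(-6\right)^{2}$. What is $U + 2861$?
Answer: $2897$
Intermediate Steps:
$U = 36$
$U + 2861 = 36 + 2861 = 2897$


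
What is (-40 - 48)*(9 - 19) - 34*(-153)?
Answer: 6082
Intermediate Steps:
(-40 - 48)*(9 - 19) - 34*(-153) = -88*(-10) + 5202 = 880 + 5202 = 6082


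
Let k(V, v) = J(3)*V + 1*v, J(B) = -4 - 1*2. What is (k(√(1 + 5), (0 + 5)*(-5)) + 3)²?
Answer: 700 + 264*√6 ≈ 1346.7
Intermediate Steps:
J(B) = -6 (J(B) = -4 - 2 = -6)
k(V, v) = v - 6*V (k(V, v) = -6*V + 1*v = -6*V + v = v - 6*V)
(k(√(1 + 5), (0 + 5)*(-5)) + 3)² = (((0 + 5)*(-5) - 6*√(1 + 5)) + 3)² = ((5*(-5) - 6*√6) + 3)² = ((-25 - 6*√6) + 3)² = (-22 - 6*√6)²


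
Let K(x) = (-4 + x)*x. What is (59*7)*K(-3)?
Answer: 8673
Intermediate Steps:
K(x) = x*(-4 + x)
(59*7)*K(-3) = (59*7)*(-3*(-4 - 3)) = 413*(-3*(-7)) = 413*21 = 8673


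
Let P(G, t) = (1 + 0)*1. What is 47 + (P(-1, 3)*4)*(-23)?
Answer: -45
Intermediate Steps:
P(G, t) = 1 (P(G, t) = 1*1 = 1)
47 + (P(-1, 3)*4)*(-23) = 47 + (1*4)*(-23) = 47 + 4*(-23) = 47 - 92 = -45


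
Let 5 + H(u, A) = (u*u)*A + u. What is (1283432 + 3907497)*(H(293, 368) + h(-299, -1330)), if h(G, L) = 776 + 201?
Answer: 164000637974513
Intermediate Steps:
h(G, L) = 977
H(u, A) = -5 + u + A*u**2 (H(u, A) = -5 + ((u*u)*A + u) = -5 + (u**2*A + u) = -5 + (A*u**2 + u) = -5 + (u + A*u**2) = -5 + u + A*u**2)
(1283432 + 3907497)*(H(293, 368) + h(-299, -1330)) = (1283432 + 3907497)*((-5 + 293 + 368*293**2) + 977) = 5190929*((-5 + 293 + 368*85849) + 977) = 5190929*((-5 + 293 + 31592432) + 977) = 5190929*(31592720 + 977) = 5190929*31593697 = 164000637974513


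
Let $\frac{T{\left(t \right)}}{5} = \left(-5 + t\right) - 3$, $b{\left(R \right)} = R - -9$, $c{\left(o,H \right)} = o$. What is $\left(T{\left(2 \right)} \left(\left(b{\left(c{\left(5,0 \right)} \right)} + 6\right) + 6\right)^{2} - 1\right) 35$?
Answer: $-709835$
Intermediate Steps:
$b{\left(R \right)} = 9 + R$ ($b{\left(R \right)} = R + 9 = 9 + R$)
$T{\left(t \right)} = -40 + 5 t$ ($T{\left(t \right)} = 5 \left(\left(-5 + t\right) - 3\right) = 5 \left(-8 + t\right) = -40 + 5 t$)
$\left(T{\left(2 \right)} \left(\left(b{\left(c{\left(5,0 \right)} \right)} + 6\right) + 6\right)^{2} - 1\right) 35 = \left(\left(-40 + 5 \cdot 2\right) \left(\left(\left(9 + 5\right) + 6\right) + 6\right)^{2} - 1\right) 35 = \left(\left(-40 + 10\right) \left(\left(14 + 6\right) + 6\right)^{2} - 1\right) 35 = \left(- 30 \left(20 + 6\right)^{2} - 1\right) 35 = \left(- 30 \cdot 26^{2} - 1\right) 35 = \left(\left(-30\right) 676 - 1\right) 35 = \left(-20280 - 1\right) 35 = \left(-20281\right) 35 = -709835$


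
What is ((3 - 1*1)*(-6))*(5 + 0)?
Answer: -60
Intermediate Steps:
((3 - 1*1)*(-6))*(5 + 0) = ((3 - 1)*(-6))*5 = (2*(-6))*5 = -12*5 = -60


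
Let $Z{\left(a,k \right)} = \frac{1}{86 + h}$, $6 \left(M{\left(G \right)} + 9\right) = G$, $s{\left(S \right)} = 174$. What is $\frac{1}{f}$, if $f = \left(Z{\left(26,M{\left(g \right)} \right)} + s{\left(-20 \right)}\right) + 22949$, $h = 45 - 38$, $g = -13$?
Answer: $\frac{93}{2150440} \approx 4.3247 \cdot 10^{-5}$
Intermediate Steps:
$M{\left(G \right)} = -9 + \frac{G}{6}$
$h = 7$
$Z{\left(a,k \right)} = \frac{1}{93}$ ($Z{\left(a,k \right)} = \frac{1}{86 + 7} = \frac{1}{93}$)
$f = \frac{2150440}{93}$ ($f = \left(\frac{1}{93} + 174\right) + 22949 = \frac{16183}{93} + 22949 = \frac{2150440}{93} \approx 23123.0$)
$\frac{1}{f} = \frac{1}{\frac{2150440}{93}} = \frac{93}{2150440}$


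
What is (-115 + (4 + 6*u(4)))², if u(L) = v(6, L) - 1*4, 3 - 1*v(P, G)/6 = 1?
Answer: 3969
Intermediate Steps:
v(P, G) = 12 (v(P, G) = 18 - 6*1 = 18 - 6 = 12)
u(L) = 8 (u(L) = 12 - 1*4 = 12 - 4 = 8)
(-115 + (4 + 6*u(4)))² = (-115 + (4 + 6*8))² = (-115 + (4 + 48))² = (-115 + 52)² = (-63)² = 3969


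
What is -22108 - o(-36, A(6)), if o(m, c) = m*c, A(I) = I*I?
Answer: -20812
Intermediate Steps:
A(I) = I²
o(m, c) = c*m
-22108 - o(-36, A(6)) = -22108 - 6²*(-36) = -22108 - 36*(-36) = -22108 - 1*(-1296) = -22108 + 1296 = -20812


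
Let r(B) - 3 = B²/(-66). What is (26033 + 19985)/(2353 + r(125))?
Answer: 3037188/139871 ≈ 21.714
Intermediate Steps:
r(B) = 3 - B²/66 (r(B) = 3 + B²/(-66) = 3 + B²*(-1/66) = 3 - B²/66)
(26033 + 19985)/(2353 + r(125)) = (26033 + 19985)/(2353 + (3 - 1/66*125²)) = 46018/(2353 + (3 - 1/66*15625)) = 46018/(2353 + (3 - 15625/66)) = 46018/(2353 - 15427/66) = 46018/(139871/66) = 46018*(66/139871) = 3037188/139871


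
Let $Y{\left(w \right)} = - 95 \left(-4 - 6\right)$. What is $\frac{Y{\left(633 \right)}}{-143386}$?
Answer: $- \frac{475}{71693} \approx -0.0066255$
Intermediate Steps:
$Y{\left(w \right)} = 950$ ($Y{\left(w \right)} = - 95 \left(-4 - 6\right) = \left(-95\right) \left(-10\right) = 950$)
$\frac{Y{\left(633 \right)}}{-143386} = \frac{950}{-143386} = 950 \left(- \frac{1}{143386}\right) = - \frac{475}{71693}$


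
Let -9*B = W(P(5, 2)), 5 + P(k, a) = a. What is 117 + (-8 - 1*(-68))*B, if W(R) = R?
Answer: 137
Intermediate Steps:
P(k, a) = -5 + a
B = 1/3 (B = -(-5 + 2)/9 = -1/9*(-3) = 1/3 ≈ 0.33333)
117 + (-8 - 1*(-68))*B = 117 + (-8 - 1*(-68))*(1/3) = 117 + (-8 + 68)*(1/3) = 117 + 60*(1/3) = 117 + 20 = 137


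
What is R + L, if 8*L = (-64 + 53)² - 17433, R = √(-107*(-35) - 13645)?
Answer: -2164 + 30*I*√11 ≈ -2164.0 + 99.499*I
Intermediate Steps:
R = 30*I*√11 (R = √(3745 - 13645) = √(-9900) = 30*I*√11 ≈ 99.499*I)
L = -2164 (L = ((-64 + 53)² - 17433)/8 = ((-11)² - 17433)/8 = (121 - 17433)/8 = (⅛)*(-17312) = -2164)
R + L = 30*I*√11 - 2164 = -2164 + 30*I*√11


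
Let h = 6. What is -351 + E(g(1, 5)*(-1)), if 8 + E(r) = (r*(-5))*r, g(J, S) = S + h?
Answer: -964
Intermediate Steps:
g(J, S) = 6 + S (g(J, S) = S + 6 = 6 + S)
E(r) = -8 - 5*r**2 (E(r) = -8 + (r*(-5))*r = -8 + (-5*r)*r = -8 - 5*r**2)
-351 + E(g(1, 5)*(-1)) = -351 + (-8 - 5*(6 + 5)**2) = -351 + (-8 - 5*(11*(-1))**2) = -351 + (-8 - 5*(-11)**2) = -351 + (-8 - 5*121) = -351 + (-8 - 605) = -351 - 613 = -964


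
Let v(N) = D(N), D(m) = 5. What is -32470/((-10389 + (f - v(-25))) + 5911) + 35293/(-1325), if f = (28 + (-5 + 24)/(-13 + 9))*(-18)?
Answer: -259931779/12988975 ≈ -20.012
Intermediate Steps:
v(N) = 5
f = -837/2 (f = (28 + 19/(-4))*(-18) = (28 + 19*(-¼))*(-18) = (28 - 19/4)*(-18) = (93/4)*(-18) = -837/2 ≈ -418.50)
-32470/((-10389 + (f - v(-25))) + 5911) + 35293/(-1325) = -32470/((-10389 + (-837/2 - 1*5)) + 5911) + 35293/(-1325) = -32470/((-10389 + (-837/2 - 5)) + 5911) + 35293*(-1/1325) = -32470/((-10389 - 847/2) + 5911) - 35293/1325 = -32470/(-21625/2 + 5911) - 35293/1325 = -32470/(-9803/2) - 35293/1325 = -32470*(-2/9803) - 35293/1325 = 64940/9803 - 35293/1325 = -259931779/12988975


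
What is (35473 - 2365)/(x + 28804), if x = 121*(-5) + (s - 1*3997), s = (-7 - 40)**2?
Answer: 33108/26411 ≈ 1.2536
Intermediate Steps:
s = 2209 (s = (-47)**2 = 2209)
x = -2393 (x = 121*(-5) + (2209 - 1*3997) = -605 + (2209 - 3997) = -605 - 1788 = -2393)
(35473 - 2365)/(x + 28804) = (35473 - 2365)/(-2393 + 28804) = 33108/26411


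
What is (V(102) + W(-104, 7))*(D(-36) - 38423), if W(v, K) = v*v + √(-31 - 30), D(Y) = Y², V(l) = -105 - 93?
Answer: -394214486 - 37127*I*√61 ≈ -3.9421e+8 - 2.8997e+5*I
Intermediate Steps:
V(l) = -198
W(v, K) = v² + I*√61 (W(v, K) = v² + √(-61) = v² + I*√61)
(V(102) + W(-104, 7))*(D(-36) - 38423) = (-198 + ((-104)² + I*√61))*((-36)² - 38423) = (-198 + (10816 + I*√61))*(1296 - 38423) = (10618 + I*√61)*(-37127) = -394214486 - 37127*I*√61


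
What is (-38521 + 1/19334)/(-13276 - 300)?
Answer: 744765013/262478384 ≈ 2.8374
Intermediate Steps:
(-38521 + 1/19334)/(-13276 - 300) = (-38521 + 1/19334)/(-13576) = -744765013/19334*(-1/13576) = 744765013/262478384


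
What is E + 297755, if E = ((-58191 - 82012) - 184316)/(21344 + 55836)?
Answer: 22980406381/77180 ≈ 2.9775e+5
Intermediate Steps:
E = -324519/77180 (E = (-140203 - 184316)/77180 = -324519*1/77180 = -324519/77180 ≈ -4.2047)
E + 297755 = -324519/77180 + 297755 = 22980406381/77180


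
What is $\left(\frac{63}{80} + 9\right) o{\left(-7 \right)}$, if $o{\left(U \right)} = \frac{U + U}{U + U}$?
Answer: $\frac{783}{80} \approx 9.7875$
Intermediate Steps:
$o{\left(U \right)} = 1$ ($o{\left(U \right)} = \frac{2 U}{2 U} = 2 U \frac{1}{2 U} = 1$)
$\left(\frac{63}{80} + 9\right) o{\left(-7 \right)} = \left(\frac{63}{80} + 9\right) 1 = \frac{783}{80} \cdot 1 = \frac{783}{80}$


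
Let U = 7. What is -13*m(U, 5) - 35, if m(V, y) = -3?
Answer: 4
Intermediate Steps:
-13*m(U, 5) - 35 = -13*(-3) - 35 = 39 - 35 = 4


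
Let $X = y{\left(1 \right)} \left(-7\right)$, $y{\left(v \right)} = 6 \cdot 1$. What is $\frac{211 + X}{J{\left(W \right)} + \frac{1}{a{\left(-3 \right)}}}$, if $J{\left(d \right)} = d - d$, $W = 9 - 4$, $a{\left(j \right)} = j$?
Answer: $-507$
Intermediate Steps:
$W = 5$
$y{\left(v \right)} = 6$
$J{\left(d \right)} = 0$
$X = -42$ ($X = 6 \left(-7\right) = -42$)
$\frac{211 + X}{J{\left(W \right)} + \frac{1}{a{\left(-3 \right)}}} = \frac{211 - 42}{0 + \frac{1}{-3}} = \frac{169}{0 - \frac{1}{3}} = \frac{169}{- \frac{1}{3}} = 169 \left(-3\right) = -507$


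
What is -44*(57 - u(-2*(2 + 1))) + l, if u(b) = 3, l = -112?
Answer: -2488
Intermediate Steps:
-44*(57 - u(-2*(2 + 1))) + l = -44*(57 - 1*3) - 112 = -44*(57 - 3) - 112 = -44*54 - 112 = -2376 - 112 = -2488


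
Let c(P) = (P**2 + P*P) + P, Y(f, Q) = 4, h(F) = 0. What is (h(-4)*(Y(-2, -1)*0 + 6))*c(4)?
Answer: 0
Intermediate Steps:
c(P) = P + 2*P**2 (c(P) = (P**2 + P**2) + P = 2*P**2 + P = P + 2*P**2)
(h(-4)*(Y(-2, -1)*0 + 6))*c(4) = (0*(4*0 + 6))*(4*(1 + 2*4)) = (0*(0 + 6))*(4*(1 + 8)) = (0*6)*(4*9) = 0*36 = 0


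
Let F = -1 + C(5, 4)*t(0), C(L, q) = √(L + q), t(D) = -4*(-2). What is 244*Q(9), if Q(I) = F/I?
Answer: 5612/9 ≈ 623.56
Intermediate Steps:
t(D) = 8
F = 23 (F = -1 + √(5 + 4)*8 = -1 + √9*8 = -1 + 3*8 = -1 + 24 = 23)
Q(I) = 23/I
244*Q(9) = 244*(23/9) = 5612/9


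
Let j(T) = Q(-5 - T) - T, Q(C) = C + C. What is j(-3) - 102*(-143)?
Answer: 14585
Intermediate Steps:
Q(C) = 2*C
j(T) = -10 - 3*T (j(T) = 2*(-5 - T) - T = (-10 - 2*T) - T = -10 - 3*T)
j(-3) - 102*(-143) = (-10 - 3*(-3)) - 102*(-143) = (-10 + 9) + 14586 = -1 + 14586 = 14585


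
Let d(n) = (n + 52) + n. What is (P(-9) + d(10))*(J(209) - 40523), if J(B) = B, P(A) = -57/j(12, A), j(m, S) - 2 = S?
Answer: -22616154/7 ≈ -3.2309e+6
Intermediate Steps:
j(m, S) = 2 + S
d(n) = 52 + 2*n (d(n) = (52 + n) + n = 52 + 2*n)
P(A) = -57/(2 + A)
(P(-9) + d(10))*(J(209) - 40523) = (-57/(2 - 9) + (52 + 2*10))*(209 - 40523) = (-57/(-7) + (52 + 20))*(-40314) = (-57*(-⅐) + 72)*(-40314) = (57/7 + 72)*(-40314) = (561/7)*(-40314) = -22616154/7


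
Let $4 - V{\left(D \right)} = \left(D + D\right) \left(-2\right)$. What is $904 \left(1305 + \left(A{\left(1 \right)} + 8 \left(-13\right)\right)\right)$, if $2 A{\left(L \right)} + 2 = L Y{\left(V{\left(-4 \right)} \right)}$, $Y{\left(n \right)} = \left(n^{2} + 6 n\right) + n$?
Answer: $1111920$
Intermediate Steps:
$V{\left(D \right)} = 4 + 4 D$ ($V{\left(D \right)} = 4 - \left(D + D\right) \left(-2\right) = 4 - 2 D \left(-2\right) = 4 - - 4 D = 4 + 4 D$)
$Y{\left(n \right)} = n^{2} + 7 n$
$A{\left(L \right)} = -1 + 30 L$ ($A{\left(L \right)} = -1 + \frac{L \left(4 + 4 \left(-4\right)\right) \left(7 + \left(4 + 4 \left(-4\right)\right)\right)}{2} = -1 + \frac{L \left(4 - 16\right) \left(7 + \left(4 - 16\right)\right)}{2} = -1 + \frac{L \left(- 12 \left(7 - 12\right)\right)}{2} = -1 + \frac{L \left(\left(-12\right) \left(-5\right)\right)}{2} = -1 + \frac{L 60}{2} = -1 + \frac{60 L}{2} = -1 + 30 L$)
$904 \left(1305 + \left(A{\left(1 \right)} + 8 \left(-13\right)\right)\right) = 904 \left(1305 + \left(\left(-1 + 30 \cdot 1\right) + 8 \left(-13\right)\right)\right) = 904 \left(1305 + \left(\left(-1 + 30\right) - 104\right)\right) = 904 \left(1305 + \left(29 - 104\right)\right) = 904 \left(1305 - 75\right) = 904 \cdot 1230 = 1111920$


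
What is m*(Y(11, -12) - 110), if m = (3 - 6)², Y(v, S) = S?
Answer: -1098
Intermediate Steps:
m = 9 (m = (-3)² = 9)
m*(Y(11, -12) - 110) = 9*(-12 - 110) = 9*(-122) = -1098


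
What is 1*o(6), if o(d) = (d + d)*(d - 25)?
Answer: -228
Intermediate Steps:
o(d) = 2*d*(-25 + d) (o(d) = (2*d)*(-25 + d) = 2*d*(-25 + d))
1*o(6) = 1*(2*6*(-25 + 6)) = 1*(2*6*(-19)) = 1*(-228) = -228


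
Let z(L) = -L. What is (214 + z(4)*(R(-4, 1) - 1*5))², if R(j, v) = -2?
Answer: 58564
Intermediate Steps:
(214 + z(4)*(R(-4, 1) - 1*5))² = (214 + (-1*4)*(-2 - 1*5))² = (214 - 4*(-2 - 5))² = (214 - 4*(-7))² = (214 + 28)² = 242² = 58564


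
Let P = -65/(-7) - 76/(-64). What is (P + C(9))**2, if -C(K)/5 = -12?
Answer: 62299449/12544 ≈ 4966.5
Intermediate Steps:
P = 1173/112 (P = -65*(-1/7) - 76*(-1/64) = 65/7 + 19/16 = 1173/112 ≈ 10.473)
C(K) = 60 (C(K) = -5*(-12) = 60)
(P + C(9))**2 = (1173/112 + 60)**2 = (7893/112)**2 = 62299449/12544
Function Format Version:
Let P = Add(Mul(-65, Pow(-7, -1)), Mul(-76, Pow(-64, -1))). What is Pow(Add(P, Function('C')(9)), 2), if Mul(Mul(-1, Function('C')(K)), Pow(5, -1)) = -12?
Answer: Rational(62299449, 12544) ≈ 4966.5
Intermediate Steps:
P = Rational(1173, 112) (P = Add(Mul(-65, Rational(-1, 7)), Mul(-76, Rational(-1, 64))) = Add(Rational(65, 7), Rational(19, 16)) = Rational(1173, 112) ≈ 10.473)
Function('C')(K) = 60 (Function('C')(K) = Mul(-5, -12) = 60)
Pow(Add(P, Function('C')(9)), 2) = Pow(Add(Rational(1173, 112), 60), 2) = Pow(Rational(7893, 112), 2) = Rational(62299449, 12544)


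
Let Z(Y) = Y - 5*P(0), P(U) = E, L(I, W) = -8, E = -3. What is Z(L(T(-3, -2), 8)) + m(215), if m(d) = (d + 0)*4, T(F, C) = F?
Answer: 867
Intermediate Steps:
P(U) = -3
Z(Y) = 15 + Y (Z(Y) = Y - 5*(-3) = Y + 15 = 15 + Y)
m(d) = 4*d (m(d) = d*4 = 4*d)
Z(L(T(-3, -2), 8)) + m(215) = (15 - 8) + 4*215 = 7 + 860 = 867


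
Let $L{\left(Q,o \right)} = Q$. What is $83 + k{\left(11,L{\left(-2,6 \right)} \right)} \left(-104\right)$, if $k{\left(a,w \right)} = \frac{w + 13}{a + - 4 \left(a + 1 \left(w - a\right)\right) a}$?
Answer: $\frac{643}{9} \approx 71.444$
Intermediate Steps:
$k{\left(a,w \right)} = \frac{13 + w}{a - 4 a w}$ ($k{\left(a,w \right)} = \frac{13 + w}{a + - 4 \left(a - \left(a - w\right)\right) a} = \frac{13 + w}{a + - 4 w a} = \frac{13 + w}{a - 4 a w}$)
$83 + k{\left(11,L{\left(-2,6 \right)} \right)} \left(-104\right) = 83 + \frac{-13 - -2}{11 \left(-1 + 4 \left(-2\right)\right)} \left(-104\right) = 83 + \frac{-13 + 2}{11 \left(-1 - 8\right)} \left(-104\right) = 83 + \frac{1}{11} \frac{1}{-9} \left(-11\right) \left(-104\right) = 83 + \frac{1}{11} \left(- \frac{1}{9}\right) \left(-11\right) \left(-104\right) = 83 + \frac{1}{9} \left(-104\right) = 83 - \frac{104}{9} = \frac{643}{9}$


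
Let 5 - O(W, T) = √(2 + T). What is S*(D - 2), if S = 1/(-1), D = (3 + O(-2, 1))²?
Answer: -65 + 16*√3 ≈ -37.287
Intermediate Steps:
O(W, T) = 5 - √(2 + T)
D = (8 - √3)² (D = (3 + (5 - √(2 + 1)))² = (3 + (5 - √3))² = (8 - √3)² ≈ 39.287)
S = -1
S*(D - 2) = -((8 - √3)² - 2) = -(-2 + (8 - √3)²) = 2 - (8 - √3)²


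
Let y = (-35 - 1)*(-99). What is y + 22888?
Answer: 26452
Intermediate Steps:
y = 3564 (y = -36*(-99) = 3564)
y + 22888 = 3564 + 22888 = 26452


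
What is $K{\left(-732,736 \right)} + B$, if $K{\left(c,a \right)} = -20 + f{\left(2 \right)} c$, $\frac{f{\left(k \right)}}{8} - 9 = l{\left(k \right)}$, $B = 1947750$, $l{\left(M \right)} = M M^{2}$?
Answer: $1848178$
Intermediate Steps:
$l{\left(M \right)} = M^{3}$
$f{\left(k \right)} = 72 + 8 k^{3}$
$K{\left(c,a \right)} = -20 + 136 c$ ($K{\left(c,a \right)} = -20 + \left(72 + 8 \cdot 2^{3}\right) c = -20 + \left(72 + 8 \cdot 8\right) c = -20 + \left(72 + 64\right) c = -20 + 136 c$)
$K{\left(-732,736 \right)} + B = \left(-20 + 136 \left(-732\right)\right) + 1947750 = \left(-20 - 99552\right) + 1947750 = -99572 + 1947750 = 1848178$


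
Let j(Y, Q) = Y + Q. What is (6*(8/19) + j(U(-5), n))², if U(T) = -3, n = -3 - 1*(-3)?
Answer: 81/361 ≈ 0.22438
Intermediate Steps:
n = 0 (n = -3 + 3 = 0)
j(Y, Q) = Q + Y
(6*(8/19) + j(U(-5), n))² = (6*(8/19) + (0 - 3))² = (6*(8*(1/19)) - 3)² = (6*(8/19) - 3)² = (48/19 - 3)² = (-9/19)² = 81/361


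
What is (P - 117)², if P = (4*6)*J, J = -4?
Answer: 45369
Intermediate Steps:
P = -96 (P = (4*6)*(-4) = 24*(-4) = -96)
(P - 117)² = (-96 - 117)² = (-213)² = 45369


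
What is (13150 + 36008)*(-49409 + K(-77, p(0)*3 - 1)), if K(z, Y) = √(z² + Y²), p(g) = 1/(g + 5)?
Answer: -2428847622 + 49158*√148229/5 ≈ -2.4251e+9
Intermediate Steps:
p(g) = 1/(5 + g)
K(z, Y) = √(Y² + z²)
(13150 + 36008)*(-49409 + K(-77, p(0)*3 - 1)) = (13150 + 36008)*(-49409 + √((3/(5 + 0) - 1)² + (-77)²)) = 49158*(-49409 + √((3/5 - 1)² + 5929)) = 49158*(-49409 + √(((⅕)*3 - 1)² + 5929)) = 49158*(-49409 + √((⅗ - 1)² + 5929)) = 49158*(-49409 + √((-⅖)² + 5929)) = 49158*(-49409 + √(4/25 + 5929)) = 49158*(-49409 + √(148229/25)) = 49158*(-49409 + √148229/5) = -2428847622 + 49158*√148229/5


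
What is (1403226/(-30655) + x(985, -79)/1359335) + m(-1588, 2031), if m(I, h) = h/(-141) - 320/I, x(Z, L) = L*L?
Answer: -9326130649754454/155505652551215 ≈ -59.973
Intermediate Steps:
x(Z, L) = L²
m(I, h) = -320/I - h/141 (m(I, h) = h*(-1/141) - 320/I = -h/141 - 320/I = -320/I - h/141)
(1403226/(-30655) + x(985, -79)/1359335) + m(-1588, 2031) = (1403226/(-30655) + (-79)²/1359335) + (-320/(-1588) - 1/141*2031) = (1403226*(-1/30655) + 6241*(1/1359335)) + (-320*(-1/1588) - 677/47) = (-1403226/30655 + 6241/1359335) + (80/397 - 677/47) = -381452579371/8334082885 - 265009/18659 = -9326130649754454/155505652551215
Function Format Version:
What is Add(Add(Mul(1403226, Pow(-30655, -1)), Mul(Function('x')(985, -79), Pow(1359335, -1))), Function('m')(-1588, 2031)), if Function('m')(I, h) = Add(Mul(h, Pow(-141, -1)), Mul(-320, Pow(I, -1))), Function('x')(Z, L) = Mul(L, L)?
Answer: Rational(-9326130649754454, 155505652551215) ≈ -59.973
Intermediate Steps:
Function('x')(Z, L) = Pow(L, 2)
Function('m')(I, h) = Add(Mul(-320, Pow(I, -1)), Mul(Rational(-1, 141), h)) (Function('m')(I, h) = Add(Mul(h, Rational(-1, 141)), Mul(-320, Pow(I, -1))) = Add(Mul(Rational(-1, 141), h), Mul(-320, Pow(I, -1))) = Add(Mul(-320, Pow(I, -1)), Mul(Rational(-1, 141), h)))
Add(Add(Mul(1403226, Pow(-30655, -1)), Mul(Function('x')(985, -79), Pow(1359335, -1))), Function('m')(-1588, 2031)) = Add(Add(Mul(1403226, Pow(-30655, -1)), Mul(Pow(-79, 2), Pow(1359335, -1))), Add(Mul(-320, Pow(-1588, -1)), Mul(Rational(-1, 141), 2031))) = Add(Add(Mul(1403226, Rational(-1, 30655)), Mul(6241, Rational(1, 1359335))), Add(Mul(-320, Rational(-1, 1588)), Rational(-677, 47))) = Add(Add(Rational(-1403226, 30655), Rational(6241, 1359335)), Add(Rational(80, 397), Rational(-677, 47))) = Add(Rational(-381452579371, 8334082885), Rational(-265009, 18659)) = Rational(-9326130649754454, 155505652551215)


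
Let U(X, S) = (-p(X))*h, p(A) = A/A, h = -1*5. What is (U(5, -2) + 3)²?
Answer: 64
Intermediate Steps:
h = -5
p(A) = 1
U(X, S) = 5 (U(X, S) = -1*1*(-5) = -1*(-5) = 5)
(U(5, -2) + 3)² = (5 + 3)² = 8² = 64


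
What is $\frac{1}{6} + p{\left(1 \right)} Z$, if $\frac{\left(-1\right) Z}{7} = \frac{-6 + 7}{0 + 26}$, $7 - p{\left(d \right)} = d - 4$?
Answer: $- \frac{197}{78} \approx -2.5256$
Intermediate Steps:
$p{\left(d \right)} = 11 - d$ ($p{\left(d \right)} = 7 - \left(d - 4\right) = 7 - \left(-4 + d\right) = 11 - d$)
$Z = - \frac{7}{26}$ ($Z = - 7 \frac{-6 + 7}{0 + 26} = - 7 \cdot 1 \cdot \frac{1}{26} = \left(-7\right) \frac{1}{26} = - \frac{7}{26} \approx -0.26923$)
$\frac{1}{6} + p{\left(1 \right)} Z = \frac{1}{6} + \left(11 - 1\right) \left(- \frac{7}{26}\right) = \frac{1}{6} + 10 \left(- \frac{7}{26}\right) = \frac{1}{6} - \frac{35}{13} = - \frac{197}{78}$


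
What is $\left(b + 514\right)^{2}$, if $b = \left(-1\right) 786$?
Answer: $73984$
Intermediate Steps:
$b = -786$
$\left(b + 514\right)^{2} = \left(-786 + 514\right)^{2} = \left(-272\right)^{2} = 73984$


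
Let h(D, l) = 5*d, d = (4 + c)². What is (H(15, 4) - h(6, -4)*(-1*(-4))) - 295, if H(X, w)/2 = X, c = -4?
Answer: -265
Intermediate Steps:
H(X, w) = 2*X
d = 0 (d = (4 - 4)² = 0² = 0)
h(D, l) = 0 (h(D, l) = 5*0 = 0)
(H(15, 4) - h(6, -4)*(-1*(-4))) - 295 = (2*15 - 0*(-1*(-4))) - 295 = (30 - 0*4) - 295 = (30 - 1*0) - 295 = (30 + 0) - 295 = 30 - 295 = -265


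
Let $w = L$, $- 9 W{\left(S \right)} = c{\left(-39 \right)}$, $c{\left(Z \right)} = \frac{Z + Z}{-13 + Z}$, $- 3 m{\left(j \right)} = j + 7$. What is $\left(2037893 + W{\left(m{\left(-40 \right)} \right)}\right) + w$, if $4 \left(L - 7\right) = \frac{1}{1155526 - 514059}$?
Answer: $\frac{15686945908669}{7697604} \approx 2.0379 \cdot 10^{6}$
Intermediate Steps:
$m{\left(j \right)} = - \frac{7}{3} - \frac{j}{3}$ ($m{\left(j \right)} = - \frac{j + 7}{3} = - \frac{7 + j}{3} = - \frac{7}{3} - \frac{j}{3}$)
$c{\left(Z \right)} = \frac{2 Z}{-13 + Z}$
$W{\left(S \right)} = - \frac{1}{6}$ ($W{\left(S \right)} = - \frac{2 \left(-39\right) \frac{1}{-13 - 39}}{9} = - \frac{2 \left(-39\right) \frac{1}{-52}}{9} = - \frac{2 \left(-39\right) \left(- \frac{1}{52}\right)}{9} = \left(- \frac{1}{9}\right) \frac{3}{2} = - \frac{1}{6}$)
$L = \frac{17961077}{2565868}$ ($L = 7 + \frac{1}{4 \left(1155526 - 514059\right)} = 7 + \frac{1}{4 \cdot 641467} = 7 + \frac{1}{4} \cdot \frac{1}{641467} = 7 + \frac{1}{2565868} = \frac{17961077}{2565868} \approx 7.0$)
$w = \frac{17961077}{2565868} \approx 7.0$
$\left(2037893 + W{\left(m{\left(-40 \right)} \right)}\right) + w = \left(2037893 - \frac{1}{6}\right) + \frac{17961077}{2565868} = \frac{12227357}{6} + \frac{17961077}{2565868} = \frac{15686945908669}{7697604}$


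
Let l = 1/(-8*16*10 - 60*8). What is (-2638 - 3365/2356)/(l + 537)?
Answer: -2736136920/556675091 ≈ -4.9151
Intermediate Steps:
l = -1/1760 (l = 1/(-128*10 - 480) = 1/(-1280 - 480) = 1/(-1760) = -1/1760 ≈ -0.00056818)
(-2638 - 3365/2356)/(l + 537) = (-2638 - 3365/2356)/(-1/1760 + 537) = (-2638 - 3365*1/2356)/(945119/1760) = (-2638 - 3365/2356)*(1760/945119) = -6218493/2356*1760/945119 = -2736136920/556675091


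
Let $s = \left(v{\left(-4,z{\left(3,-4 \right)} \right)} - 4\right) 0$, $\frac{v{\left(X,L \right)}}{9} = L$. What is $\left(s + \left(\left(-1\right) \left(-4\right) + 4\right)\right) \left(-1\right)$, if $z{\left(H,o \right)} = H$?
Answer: $-8$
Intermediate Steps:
$v{\left(X,L \right)} = 9 L$
$s = 0$ ($s = \left(9 \cdot 3 - 4\right) 0 = \left(27 - 4\right) 0 = 23 \cdot 0 = 0$)
$\left(s + \left(\left(-1\right) \left(-4\right) + 4\right)\right) \left(-1\right) = \left(0 + \left(\left(-1\right) \left(-4\right) + 4\right)\right) \left(-1\right) = \left(0 + \left(4 + 4\right)\right) \left(-1\right) = \left(0 + 8\right) \left(-1\right) = 8 \left(-1\right) = -8$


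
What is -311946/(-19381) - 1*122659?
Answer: -2376942133/19381 ≈ -1.2264e+5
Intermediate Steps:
-311946/(-19381) - 1*122659 = -311946*(-1/19381) - 122659 = 311946/19381 - 122659 = -2376942133/19381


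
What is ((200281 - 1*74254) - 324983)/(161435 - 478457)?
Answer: 99478/158511 ≈ 0.62758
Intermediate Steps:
((200281 - 1*74254) - 324983)/(161435 - 478457) = ((200281 - 74254) - 324983)/(-317022) = (126027 - 324983)*(-1/317022) = -198956*(-1/317022) = 99478/158511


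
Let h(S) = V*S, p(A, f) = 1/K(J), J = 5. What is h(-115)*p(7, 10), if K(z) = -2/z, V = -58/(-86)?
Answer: 16675/86 ≈ 193.90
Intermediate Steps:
V = 29/43 (V = -58*(-1/86) = 29/43 ≈ 0.67442)
p(A, f) = -5/2 (p(A, f) = 1/(-2/5) = 1/(-2*⅕) = 1/(-⅖) = -5/2)
h(S) = 29*S/43
h(-115)*p(7, 10) = ((29/43)*(-115))*(-5/2) = -3335/43*(-5/2) = 16675/86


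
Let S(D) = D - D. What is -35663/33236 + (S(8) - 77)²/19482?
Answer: -248865161/323751876 ≈ -0.76869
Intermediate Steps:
S(D) = 0
-35663/33236 + (S(8) - 77)²/19482 = -35663/33236 + (0 - 77)²/19482 = -35663*1/33236 + (-77)²*(1/19482) = -35663/33236 + 5929*(1/19482) = -35663/33236 + 5929/19482 = -248865161/323751876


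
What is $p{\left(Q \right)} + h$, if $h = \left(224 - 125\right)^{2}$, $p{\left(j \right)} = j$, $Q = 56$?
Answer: $9857$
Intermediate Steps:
$h = 9801$ ($h = 99^{2} = 9801$)
$p{\left(Q \right)} + h = 56 + 9801 = 9857$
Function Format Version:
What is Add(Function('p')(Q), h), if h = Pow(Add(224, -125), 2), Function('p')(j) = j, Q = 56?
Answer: 9857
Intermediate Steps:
h = 9801 (h = Pow(99, 2) = 9801)
Add(Function('p')(Q), h) = Add(56, 9801) = 9857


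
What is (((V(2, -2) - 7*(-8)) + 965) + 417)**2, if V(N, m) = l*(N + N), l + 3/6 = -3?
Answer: 2027776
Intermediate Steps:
l = -7/2 (l = -1/2 - 3 = -7/2 ≈ -3.5000)
V(N, m) = -7*N (V(N, m) = -7*(N + N)/2 = -7*N)
(((V(2, -2) - 7*(-8)) + 965) + 417)**2 = (((-7*2 - 7*(-8)) + 965) + 417)**2 = (((-14 + 56) + 965) + 417)**2 = ((42 + 965) + 417)**2 = (1007 + 417)**2 = 1424**2 = 2027776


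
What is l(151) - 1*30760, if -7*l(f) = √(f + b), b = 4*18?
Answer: -30760 - √223/7 ≈ -30762.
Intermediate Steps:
b = 72
l(f) = -√(72 + f)/7 (l(f) = -√(f + 72)/7 = -√(72 + f)/7)
l(151) - 1*30760 = -√(72 + 151)/7 - 1*30760 = -√223/7 - 30760 = -30760 - √223/7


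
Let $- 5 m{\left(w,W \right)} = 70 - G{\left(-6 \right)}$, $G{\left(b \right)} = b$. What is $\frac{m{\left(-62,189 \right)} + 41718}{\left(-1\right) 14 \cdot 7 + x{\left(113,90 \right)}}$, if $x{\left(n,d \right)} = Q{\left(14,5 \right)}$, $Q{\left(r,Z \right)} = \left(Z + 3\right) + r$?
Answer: $- \frac{104257}{190} \approx -548.72$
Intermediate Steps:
$Q{\left(r,Z \right)} = 3 + Z + r$ ($Q{\left(r,Z \right)} = \left(3 + Z\right) + r = 3 + Z + r$)
$x{\left(n,d \right)} = 22$ ($x{\left(n,d \right)} = 3 + 5 + 14 = 22$)
$m{\left(w,W \right)} = - \frac{76}{5}$ ($m{\left(w,W \right)} = - \frac{70 - -6}{5} = - \frac{70 + 6}{5} = \left(- \frac{1}{5}\right) 76 = - \frac{76}{5}$)
$\frac{m{\left(-62,189 \right)} + 41718}{\left(-1\right) 14 \cdot 7 + x{\left(113,90 \right)}} = \frac{- \frac{76}{5} + 41718}{\left(-1\right) 14 \cdot 7 + 22} = \frac{208514}{5 \left(\left(-14\right) 7 + 22\right)} = \frac{208514}{5 \left(-98 + 22\right)} = \frac{208514}{5 \left(-76\right)} = \frac{208514}{5} \left(- \frac{1}{76}\right) = - \frac{104257}{190}$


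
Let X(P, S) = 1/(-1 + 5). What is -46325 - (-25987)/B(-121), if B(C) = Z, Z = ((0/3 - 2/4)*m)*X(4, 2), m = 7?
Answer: -532171/7 ≈ -76024.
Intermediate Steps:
X(P, S) = ¼ (X(P, S) = 1/4 = ¼)
Z = -7/8 (Z = ((0/3 - 2/4)*7)*(¼) = ((0*(⅓) - 2*¼)*7)*(¼) = ((0 - ½)*7)*(¼) = -½*7*(¼) = -7/2*¼ = -7/8 ≈ -0.87500)
B(C) = -7/8
-46325 - (-25987)/B(-121) = -46325 - (-25987)/(-7/8) = -46325 - (-25987)*(-8)/7 = -46325 - 1*207896/7 = -46325 - 207896/7 = -532171/7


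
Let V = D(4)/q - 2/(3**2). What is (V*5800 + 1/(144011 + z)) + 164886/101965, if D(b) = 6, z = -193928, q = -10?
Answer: -72793193116709/15269360715 ≈ -4767.3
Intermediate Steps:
V = -37/45 (V = 6/(-10) - 2/(3**2) = 6*(-1/10) - 2/9 = -3/5 - 2*1/9 = -3/5 - 2/9 = -37/45 ≈ -0.82222)
(V*5800 + 1/(144011 + z)) + 164886/101965 = (-37/45*5800 + 1/(144011 - 193928)) + 164886/101965 = (-42920/9 + 1/(-49917)) + 164886*(1/101965) = (-42920/9 - 1/49917) + 164886/101965 = -714145883/149751 + 164886/101965 = -72793193116709/15269360715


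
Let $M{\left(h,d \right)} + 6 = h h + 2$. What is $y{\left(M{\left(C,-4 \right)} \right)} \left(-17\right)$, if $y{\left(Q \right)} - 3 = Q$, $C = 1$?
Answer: $0$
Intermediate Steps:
$M{\left(h,d \right)} = -4 + h^{2}$ ($M{\left(h,d \right)} = -6 + \left(h h + 2\right) = -6 + \left(h^{2} + 2\right) = -6 + \left(2 + h^{2}\right) = -4 + h^{2}$)
$y{\left(Q \right)} = 3 + Q$
$y{\left(M{\left(C,-4 \right)} \right)} \left(-17\right) = \left(3 - \left(4 - 1^{2}\right)\right) \left(-17\right) = \left(3 + \left(-4 + 1\right)\right) \left(-17\right) = \left(3 - 3\right) \left(-17\right) = 0 \left(-17\right) = 0$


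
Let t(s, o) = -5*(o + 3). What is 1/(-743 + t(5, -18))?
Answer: -1/668 ≈ -0.0014970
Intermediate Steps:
t(s, o) = -15 - 5*o (t(s, o) = -5*(3 + o) = -15 - 5*o)
1/(-743 + t(5, -18)) = 1/(-743 + (-15 - 5*(-18))) = 1/(-743 + (-15 + 90)) = 1/(-743 + 75) = 1/(-668) = -1/668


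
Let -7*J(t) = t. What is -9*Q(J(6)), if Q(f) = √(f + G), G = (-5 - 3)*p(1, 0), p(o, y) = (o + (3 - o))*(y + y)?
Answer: -9*I*√42/7 ≈ -8.3324*I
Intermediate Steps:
J(t) = -t/7
p(o, y) = 6*y (p(o, y) = 3*(2*y) = 6*y)
G = 0 (G = (-5 - 3)*(6*0) = -8*0 = 0)
Q(f) = √f (Q(f) = √(f + 0) = √f)
-9*Q(J(6)) = -9*I*√42/7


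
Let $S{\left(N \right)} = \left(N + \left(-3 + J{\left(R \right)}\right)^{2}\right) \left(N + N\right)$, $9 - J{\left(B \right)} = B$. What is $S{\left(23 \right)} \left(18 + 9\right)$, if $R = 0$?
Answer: $73278$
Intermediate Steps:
$J{\left(B \right)} = 9 - B$
$S{\left(N \right)} = 2 N \left(36 + N\right)$ ($S{\left(N \right)} = \left(N + \left(-3 + \left(9 - 0\right)\right)^{2}\right) \left(N + N\right) = \left(N + \left(-3 + \left(9 + 0\right)\right)^{2}\right) 2 N = \left(N + \left(-3 + 9\right)^{2}\right) 2 N = \left(N + 6^{2}\right) 2 N = \left(N + 36\right) 2 N = \left(36 + N\right) 2 N = 2 N \left(36 + N\right)$)
$S{\left(23 \right)} \left(18 + 9\right) = 2 \cdot 23 \left(36 + 23\right) \left(18 + 9\right) = 2 \cdot 23 \cdot 59 \cdot 27 = 2714 \cdot 27 = 73278$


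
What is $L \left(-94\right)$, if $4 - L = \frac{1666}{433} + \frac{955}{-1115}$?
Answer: $- \frac{9157574}{96559} \approx -94.839$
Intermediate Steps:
$L = \frac{97421}{96559}$ ($L = 4 - \left(\frac{1666}{433} + \frac{955}{-1115}\right) = 4 - \left(1666 \cdot \frac{1}{433} + 955 \left(- \frac{1}{1115}\right)\right) = 4 - \left(\frac{1666}{433} - \frac{191}{223}\right) = 4 - \frac{288815}{96559} = \frac{97421}{96559} \approx 1.0089$)
$L \left(-94\right) = \frac{97421}{96559} \left(-94\right) = - \frac{9157574}{96559}$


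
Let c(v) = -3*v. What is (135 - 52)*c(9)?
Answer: -2241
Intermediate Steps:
(135 - 52)*c(9) = (135 - 52)*(-3*9) = 83*(-27) = -2241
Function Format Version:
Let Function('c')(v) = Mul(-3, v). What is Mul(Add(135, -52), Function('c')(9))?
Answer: -2241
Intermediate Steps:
Mul(Add(135, -52), Function('c')(9)) = Mul(Add(135, -52), Mul(-3, 9)) = Mul(83, -27) = -2241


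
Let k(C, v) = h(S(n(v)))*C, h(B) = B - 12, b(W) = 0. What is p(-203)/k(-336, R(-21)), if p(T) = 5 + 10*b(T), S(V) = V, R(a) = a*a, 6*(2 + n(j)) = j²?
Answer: -5/10886232 ≈ -4.5930e-7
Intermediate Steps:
n(j) = -2 + j²/6
R(a) = a²
h(B) = -12 + B
p(T) = 5 (p(T) = 5 + 10*0 = 5 + 0 = 5)
k(C, v) = C*(-14 + v²/6) (k(C, v) = (-12 + (-2 + v²/6))*C = (-14 + v²/6)*C = C*(-14 + v²/6))
p(-203)/k(-336, R(-21)) = 5/(((⅙)*(-336)*(-84 + ((-21)²)²))) = 5/(((⅙)*(-336)*(-84 + 441²))) = 5/(((⅙)*(-336)*(-84 + 194481))) = 5/(((⅙)*(-336)*194397)) = 5/(-10886232) = 5*(-1/10886232) = -5/10886232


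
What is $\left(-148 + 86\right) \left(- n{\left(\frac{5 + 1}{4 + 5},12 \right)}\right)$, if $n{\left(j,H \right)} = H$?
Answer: $744$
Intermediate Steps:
$\left(-148 + 86\right) \left(- n{\left(\frac{5 + 1}{4 + 5},12 \right)}\right) = \left(-148 + 86\right) \left(\left(-1\right) 12\right) = \left(-62\right) \left(-12\right) = 744$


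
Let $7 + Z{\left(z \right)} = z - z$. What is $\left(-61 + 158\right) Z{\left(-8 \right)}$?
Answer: $-679$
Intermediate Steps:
$Z{\left(z \right)} = -7$ ($Z{\left(z \right)} = -7 + \left(z - z\right) = -7 + 0 = -7$)
$\left(-61 + 158\right) Z{\left(-8 \right)} = \left(-61 + 158\right) \left(-7\right) = 97 \left(-7\right) = -679$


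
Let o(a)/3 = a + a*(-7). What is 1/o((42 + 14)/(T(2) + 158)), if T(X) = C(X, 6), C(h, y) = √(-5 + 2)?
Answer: -79/504 - I*√3/1008 ≈ -0.15675 - 0.0017183*I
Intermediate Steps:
C(h, y) = I*√3 (C(h, y) = √(-3) = I*√3)
T(X) = I*√3
o(a) = -18*a (o(a) = 3*(a + a*(-7)) = 3*(a - 7*a) = 3*(-6*a) = -18*a)
1/o((42 + 14)/(T(2) + 158)) = 1/(-18*(42 + 14)/(I*√3 + 158)) = 1/(-1008/(158 + I*√3)) = -79/504 - I*√3/1008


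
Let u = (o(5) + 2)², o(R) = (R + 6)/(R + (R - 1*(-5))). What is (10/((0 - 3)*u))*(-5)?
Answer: 3750/1681 ≈ 2.2308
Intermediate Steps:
o(R) = (6 + R)/(5 + 2*R) (o(R) = (6 + R)/(R + (R + 5)) = (6 + R)/(R + (5 + R)) = (6 + R)/(5 + 2*R))
u = 1681/225 (u = ((6 + 5)/(5 + 2*5) + 2)² = (11/(5 + 10) + 2)² = (11/15 + 2)² = (41/15)² = 1681/225 ≈ 7.4711)
(10/((0 - 3)*u))*(-5) = (10/((0 - 3)*(1681/225)))*(-5) = (10/(-3*1681/225))*(-5) = (10/(-1681/75))*(-5) = -75/1681*10*(-5) = -750/1681*(-5) = 3750/1681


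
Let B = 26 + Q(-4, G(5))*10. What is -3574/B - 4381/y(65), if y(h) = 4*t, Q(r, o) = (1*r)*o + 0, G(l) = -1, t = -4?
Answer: 115981/528 ≈ 219.66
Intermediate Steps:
Q(r, o) = o*r (Q(r, o) = r*o + 0 = o*r + 0 = o*r)
B = 66 (B = 26 - 1*(-4)*10 = 26 + 4*10 = 26 + 40 = 66)
y(h) = -16 (y(h) = 4*(-4) = -16)
-3574/B - 4381/y(65) = -3574/66 - 4381/(-16) = -3574*1/66 - 4381*(-1/16) = -1787/33 + 4381/16 = 115981/528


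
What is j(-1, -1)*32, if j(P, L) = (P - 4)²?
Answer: 800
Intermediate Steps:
j(P, L) = (-4 + P)²
j(-1, -1)*32 = (-4 - 1)²*32 = (-5)²*32 = 25*32 = 800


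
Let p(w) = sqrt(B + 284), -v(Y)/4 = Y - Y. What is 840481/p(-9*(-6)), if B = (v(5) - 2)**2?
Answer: 840481*sqrt(2)/24 ≈ 49526.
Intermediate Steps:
v(Y) = 0 (v(Y) = -4*(Y - Y) = -4*0 = 0)
B = 4 (B = (0 - 2)**2 = (-2)**2 = 4)
p(w) = 12*sqrt(2) (p(w) = sqrt(4 + 284) = sqrt(288) = 12*sqrt(2))
840481/p(-9*(-6)) = 840481/((12*sqrt(2))) = 840481*(sqrt(2)/24) = 840481*sqrt(2)/24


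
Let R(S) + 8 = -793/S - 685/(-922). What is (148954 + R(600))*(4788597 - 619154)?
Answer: 171773978252525461/276600 ≈ 6.2102e+11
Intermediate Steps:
R(S) = -6691/922 - 793/S (R(S) = -8 + (-793/S - 685/(-922)) = -8 + (-793/S - 685*(-1/922)) = -8 + (-793/S + 685/922) = -8 + (685/922 - 793/S) = -6691/922 - 793/S)
(148954 + R(600))*(4788597 - 619154) = (148954 + (-6691/922 - 793/600))*(4788597 - 619154) = (148954 + (-6691/922 - 793*1/600))*4169443 = (148954 + (-6691/922 - 793/600))*4169443 = (148954 - 2372873/276600)*4169443 = (41198303527/276600)*4169443 = 171773978252525461/276600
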